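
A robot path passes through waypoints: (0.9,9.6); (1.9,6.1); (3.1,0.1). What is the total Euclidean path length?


Segment lengths:
  seg1 = sqrt((1.0)^2 + (-3.5)^2) = 3.6401
  seg2 = sqrt((1.2)^2 + (-6.0)^2) = 6.1188
Total = 9.7589


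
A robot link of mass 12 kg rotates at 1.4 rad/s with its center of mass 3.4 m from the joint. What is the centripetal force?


F = m * omega^2 * r
= 12 * 1.4^2 * 3.4
= 12 * 1.96 * 3.4
= 79.968 N


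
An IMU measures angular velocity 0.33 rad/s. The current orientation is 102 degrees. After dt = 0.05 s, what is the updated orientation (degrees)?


delta_theta = w * dt = 0.33 * 0.05 = 0.0165 rad
= 0.9454 deg
theta_new = 102 + 0.9454 = 102.9454 deg


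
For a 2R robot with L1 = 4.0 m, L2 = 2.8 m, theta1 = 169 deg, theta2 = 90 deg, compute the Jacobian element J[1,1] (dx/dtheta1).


J[1,1] = -L1*sin(t1) - L2*sin(t1+t2)
= -4.0*sin(169) - 2.8*sin(259)
= 1.9853


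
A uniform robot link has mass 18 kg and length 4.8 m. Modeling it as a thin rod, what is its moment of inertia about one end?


I = (1/3) * m * L^2
= (1/3) * 18 * 4.8^2
= 0.333333 * 18 * 23.04
= 138.24 kg*m^2


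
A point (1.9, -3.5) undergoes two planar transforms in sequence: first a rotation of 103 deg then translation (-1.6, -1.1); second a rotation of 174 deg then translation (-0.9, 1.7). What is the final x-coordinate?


After transform 1:
x1 = cos(103)*1.9 - sin(103)*-3.5 + -1.6 = 1.3829
y1 = sin(103)*1.9 + cos(103)*-3.5 + -1.1 = 1.5386
After transform 2:
x2 = cos(174)*1.3829 - sin(174)*1.5386 + -0.9
= -2.4361


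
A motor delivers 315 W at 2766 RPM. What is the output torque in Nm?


omega = 2766 * 2*pi/60 = 289.6548 rad/s
tau = P / omega = 315 / 289.6548
= 1.0875 Nm


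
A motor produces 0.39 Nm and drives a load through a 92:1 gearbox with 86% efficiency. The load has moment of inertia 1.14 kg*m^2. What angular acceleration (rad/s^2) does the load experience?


tau_out = tau_motor * N * eta
= 0.39 * 92 * 0.86 = 30.8568 Nm
alpha = tau_out / I = 30.8568 / 1.14
= 27.0674 rad/s^2


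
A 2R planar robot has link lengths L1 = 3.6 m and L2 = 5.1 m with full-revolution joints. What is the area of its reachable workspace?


r_max = L1 + L2 = 8.7 m
r_min = |L1 - L2| = 1.5 m
Area = pi*(r_max^2 - r_min^2)
= pi*(75.69 - 2.25)
= pi * 73.44
= 230.7186 m^2


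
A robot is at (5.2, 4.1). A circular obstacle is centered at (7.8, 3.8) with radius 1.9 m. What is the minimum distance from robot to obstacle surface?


center_dist = sqrt((5.2-7.8)^2 + (4.1-3.8)^2)
= sqrt(6.76 + 0.09)
= 2.6173
min_dist = center_dist - radius = 2.6173 - 1.9 = 0.7173 m


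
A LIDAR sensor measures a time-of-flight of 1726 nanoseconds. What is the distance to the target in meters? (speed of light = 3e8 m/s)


tof = 1726 ns = 1.726e-06 s
dist = c * tof / 2
= 3e8 * 1.726e-06 / 2
= 258.9 m


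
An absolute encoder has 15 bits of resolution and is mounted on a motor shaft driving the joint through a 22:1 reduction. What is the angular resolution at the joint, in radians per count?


counts = 2^15 = 32768
effective counts at joint = 32768 * 22 = 720896
resolution = 2*pi / 720896
= 8.7158e-06 rad/count


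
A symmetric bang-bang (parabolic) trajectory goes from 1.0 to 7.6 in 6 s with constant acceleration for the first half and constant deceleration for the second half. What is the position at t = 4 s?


Symmetric rest-to-rest: each phase covers (pf-p0)/2 in time T/2. 0.5*a*(T/2)^2 = (pf-p0)/2 => a = 4*(pf-p0)/T^2
a = 4*(7.6-1.0)/6^2 = 0.7333
t = 4 is in the deceleration phase (t > T/2).
p = pf - 0.5*a*(T-t)^2 = 7.6 - 0.5*0.7333*2^2
= 6.1333


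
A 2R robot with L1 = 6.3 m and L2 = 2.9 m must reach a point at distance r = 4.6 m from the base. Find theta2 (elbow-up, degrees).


cos(theta2) = (r^2 - L1^2 - L2^2) / (2*L1*L2)
cos(theta2) = (21.16 - 39.69 - 8.41) / 36.54
cos(theta2) = -0.737274
theta2 = 137.4997 degrees


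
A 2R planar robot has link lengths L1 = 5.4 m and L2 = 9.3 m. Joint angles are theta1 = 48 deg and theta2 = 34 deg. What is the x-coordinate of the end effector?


Convert angles to radians: theta1 = 0.8378, theta2 = 0.5934
x = L1*cos(theta1) + L2*cos(theta1+theta2)
x = 3.6133 + 1.2943
x = 4.9076


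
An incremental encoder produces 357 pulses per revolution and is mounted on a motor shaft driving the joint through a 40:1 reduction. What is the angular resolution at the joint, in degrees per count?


counts per rev = 357
effective counts at joint = 357 * 40 = 14280
resolution = 360 / 14280
= 0.0252 deg/count


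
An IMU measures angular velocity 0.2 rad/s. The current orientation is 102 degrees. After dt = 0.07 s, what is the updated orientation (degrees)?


delta_theta = w * dt = 0.2 * 0.07 = 0.014 rad
= 0.8021 deg
theta_new = 102 + 0.8021 = 102.8021 deg


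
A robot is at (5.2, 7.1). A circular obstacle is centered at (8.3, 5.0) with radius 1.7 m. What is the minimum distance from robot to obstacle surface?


center_dist = sqrt((5.2-8.3)^2 + (7.1-5.0)^2)
= sqrt(9.61 + 4.41)
= 3.7443
min_dist = center_dist - radius = 3.7443 - 1.7 = 2.0443 m


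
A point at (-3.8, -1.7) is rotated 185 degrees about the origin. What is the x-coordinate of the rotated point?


x' = x*cos(theta) - y*sin(theta)
cos(185 deg) = -0.9962, sin(185 deg) = -0.0872
x' = -3.8 * -0.9962 - -1.7 * -0.0872
= 3.7855 - 0.1482
= 3.6374


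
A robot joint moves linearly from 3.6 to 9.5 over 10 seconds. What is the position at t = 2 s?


s = t/T = 2/10 = 0.2
p(t) = p0 + (pf-p0)*s
= 3.6 + (9.5 - 3.6) * 0.2
= 4.78


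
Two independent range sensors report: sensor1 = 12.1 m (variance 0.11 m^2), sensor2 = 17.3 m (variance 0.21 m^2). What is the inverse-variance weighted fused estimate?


w1 = (1/var1) / (1/var1 + 1/var2)
   = 9.0909 / (9.0909 + 4.7619) = 0.6563
w2 = 1 - w1 = 0.3437
fused = w1*s1 + w2*s2 = 7.9406 + 5.9469
= 13.8875 m


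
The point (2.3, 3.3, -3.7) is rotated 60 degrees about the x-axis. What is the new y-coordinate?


Rotation about x-axis: y' = y*cos(theta) - z*sin(theta)
= 3.3 * 0.5 - -3.7 * 0.866
= 4.8543


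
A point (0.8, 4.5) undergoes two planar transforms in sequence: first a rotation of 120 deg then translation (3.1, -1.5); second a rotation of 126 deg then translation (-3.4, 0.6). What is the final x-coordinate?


After transform 1:
x1 = cos(120)*0.8 - sin(120)*4.5 + 3.1 = -1.1971
y1 = sin(120)*0.8 + cos(120)*4.5 + -1.5 = -3.0572
After transform 2:
x2 = cos(126)*-1.1971 - sin(126)*-3.0572 + -3.4
= -0.223


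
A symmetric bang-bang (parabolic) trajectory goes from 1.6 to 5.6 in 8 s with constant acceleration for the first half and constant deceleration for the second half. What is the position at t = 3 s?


Symmetric rest-to-rest: each phase covers (pf-p0)/2 in time T/2. 0.5*a*(T/2)^2 = (pf-p0)/2 => a = 4*(pf-p0)/T^2
a = 4*(5.6-1.6)/8^2 = 0.25
t = 3 is in the acceleration phase (t <= T/2).
p = p0 + 0.5*a*t^2 = 1.6 + 0.5*0.25*3^2
= 2.725


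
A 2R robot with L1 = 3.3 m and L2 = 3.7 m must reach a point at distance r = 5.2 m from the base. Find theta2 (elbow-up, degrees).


cos(theta2) = (r^2 - L1^2 - L2^2) / (2*L1*L2)
cos(theta2) = (27.04 - 10.89 - 13.69) / 24.42
cos(theta2) = 0.100737
theta2 = 84.2184 degrees


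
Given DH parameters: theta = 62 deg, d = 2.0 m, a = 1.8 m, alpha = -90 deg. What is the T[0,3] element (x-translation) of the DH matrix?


T[0,3] = a * cos(theta)
= 1.8 * cos(62 deg)
= 1.8 * 0.4695
= 0.845


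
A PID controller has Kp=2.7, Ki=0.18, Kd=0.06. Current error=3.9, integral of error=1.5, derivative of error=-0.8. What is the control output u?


u = Kp*e + Ki*int(e) + Kd*de/dt
= 2.7*3.9 + 0.18*1.5 + 0.06*(-0.8)
= 10.53 + 0.27 + -0.048
= 10.752


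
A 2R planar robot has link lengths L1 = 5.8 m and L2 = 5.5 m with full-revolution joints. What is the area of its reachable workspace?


r_max = L1 + L2 = 11.3 m
r_min = |L1 - L2| = 0.3 m
Area = pi*(r_max^2 - r_min^2)
= pi*(127.69 - 0.09)
= pi * 127.6
= 400.8672 m^2


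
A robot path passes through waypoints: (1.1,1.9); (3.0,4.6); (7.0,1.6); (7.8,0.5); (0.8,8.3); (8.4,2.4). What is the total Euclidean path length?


Segment lengths:
  seg1 = sqrt((1.9)^2 + (2.7)^2) = 3.3015
  seg2 = sqrt((4.0)^2 + (-3.0)^2) = 5.0
  seg3 = sqrt((0.8)^2 + (-1.1)^2) = 1.3601
  seg4 = sqrt((-7.0)^2 + (7.8)^2) = 10.4805
  seg5 = sqrt((7.6)^2 + (-5.9)^2) = 9.6213
Total = 29.7635


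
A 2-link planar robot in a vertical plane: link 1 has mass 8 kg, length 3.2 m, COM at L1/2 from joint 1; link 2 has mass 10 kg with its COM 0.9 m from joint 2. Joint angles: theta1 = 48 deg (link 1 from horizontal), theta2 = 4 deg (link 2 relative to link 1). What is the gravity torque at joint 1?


Horizontal distance from joint 1 to link-1 COM:
  x_c1 = (L1/2)*cos(t1) = 1.6 * 0.6691 = 1.0706 m
Horizontal distance from joint 1 to link-2 COM:
  x_c2 = L1*cos(t1) + Lc2*cos(t1+t2)
       = 3.2*0.6691 + 0.9*0.6157 = 2.6953 m
tau1 = m1*g*x_c1 + m2*g*x_c2
     = 8*9.81*1.0706 + 10*9.81*2.6953
     = 84.0214 + 264.4102
     = 348.4316 Nm


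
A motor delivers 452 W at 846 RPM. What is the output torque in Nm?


omega = 846 * 2*pi/60 = 88.5929 rad/s
tau = P / omega = 452 / 88.5929
= 5.102 Nm


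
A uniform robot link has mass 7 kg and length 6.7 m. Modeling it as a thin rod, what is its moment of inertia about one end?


I = (1/3) * m * L^2
= (1/3) * 7 * 6.7^2
= 0.333333 * 7 * 44.89
= 104.7433 kg*m^2


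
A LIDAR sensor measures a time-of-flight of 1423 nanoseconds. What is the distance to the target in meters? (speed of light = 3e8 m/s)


tof = 1423 ns = 1.423e-06 s
dist = c * tof / 2
= 3e8 * 1.423e-06 / 2
= 213.45 m


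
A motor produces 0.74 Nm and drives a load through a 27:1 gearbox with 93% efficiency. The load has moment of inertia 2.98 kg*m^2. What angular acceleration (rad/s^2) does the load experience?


tau_out = tau_motor * N * eta
= 0.74 * 27 * 0.93 = 18.5814 Nm
alpha = tau_out / I = 18.5814 / 2.98
= 6.2354 rad/s^2


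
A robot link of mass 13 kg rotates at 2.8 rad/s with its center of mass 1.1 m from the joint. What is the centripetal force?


F = m * omega^2 * r
= 13 * 2.8^2 * 1.1
= 13 * 7.84 * 1.1
= 112.112 N


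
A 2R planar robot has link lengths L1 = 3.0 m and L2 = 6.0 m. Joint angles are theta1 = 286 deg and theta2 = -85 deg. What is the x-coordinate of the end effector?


Convert angles to radians: theta1 = 4.9916, theta2 = -1.4835
x = L1*cos(theta1) + L2*cos(theta1+theta2)
x = 0.8269 + -5.6015
x = -4.7746


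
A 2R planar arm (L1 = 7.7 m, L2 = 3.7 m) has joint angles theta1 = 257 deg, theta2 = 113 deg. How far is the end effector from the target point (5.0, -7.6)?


End effector via forward kinematics:
x = L1*cos(t1) + L2*cos(t1+t2) = 1.9117
y = L1*sin(t1) + L2*sin(t1+t2) = -6.8602
Distance to target:
d = sqrt((5.0 - 1.9117)^2 + (-7.6 - -6.8602)^2)
= sqrt(9.5378 + 0.5474)
= 3.1757 m


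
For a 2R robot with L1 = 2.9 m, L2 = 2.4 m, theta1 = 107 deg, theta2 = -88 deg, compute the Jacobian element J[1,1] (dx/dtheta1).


J[1,1] = -L1*sin(t1) - L2*sin(t1+t2)
= -2.9*sin(107) - 2.4*sin(19)
= -3.5546


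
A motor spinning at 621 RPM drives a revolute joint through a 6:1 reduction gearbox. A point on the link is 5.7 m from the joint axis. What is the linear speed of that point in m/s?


omega_motor = 621 * 2*pi/60 = 65.031 rad/s
omega_joint = omega_motor / 6 = 10.8385 rad/s
v = omega_joint * r = 10.8385 * 5.7
= 61.7794 m/s


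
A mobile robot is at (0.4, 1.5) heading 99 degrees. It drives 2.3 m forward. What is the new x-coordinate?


x_new = x0 + d*cos(theta)
= 0.4 + 2.3*cos(99)
= 0.4 + -0.3598
= 0.0402


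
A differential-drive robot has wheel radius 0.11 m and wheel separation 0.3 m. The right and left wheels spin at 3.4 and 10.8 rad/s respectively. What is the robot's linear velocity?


vR = r*wR = 0.11*3.4 = 0.374 m/s
vL = r*wL = 0.11*10.8 = 1.188 m/s
v = (vR+vL)/2 = 0.781 m/s
omega = (vR-vL)/L = -2.7133 rad/s
linear velocity = 0.781 m/s


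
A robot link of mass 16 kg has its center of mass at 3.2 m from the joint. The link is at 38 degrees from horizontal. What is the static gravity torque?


tau = m*g*L*cos(angle)
= 16 * 9.81 * 3.2 * cos(38 deg)
= 16 * 9.81 * 3.2 * 0.788
= 395.7957 Nm


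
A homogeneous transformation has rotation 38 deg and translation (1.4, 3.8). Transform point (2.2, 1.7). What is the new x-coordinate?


x' = cos(theta)*px - sin(theta)*py + tx
= 0.788*2.2 - 0.6157*1.7 + 1.4
= 2.087


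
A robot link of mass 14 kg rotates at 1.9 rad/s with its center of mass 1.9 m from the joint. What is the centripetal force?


F = m * omega^2 * r
= 14 * 1.9^2 * 1.9
= 14 * 3.61 * 1.9
= 96.026 N


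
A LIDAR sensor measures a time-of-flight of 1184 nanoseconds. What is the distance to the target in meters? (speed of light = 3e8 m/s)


tof = 1184 ns = 1.184e-06 s
dist = c * tof / 2
= 3e8 * 1.184e-06 / 2
= 177.6 m


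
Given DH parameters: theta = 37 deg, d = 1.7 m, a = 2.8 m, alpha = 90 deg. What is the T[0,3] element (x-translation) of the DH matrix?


T[0,3] = a * cos(theta)
= 2.8 * cos(37 deg)
= 2.8 * 0.7986
= 2.2362


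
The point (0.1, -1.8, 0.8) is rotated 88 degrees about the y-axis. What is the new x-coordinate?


Rotation about y-axis: x' = x*cos(theta) + z*sin(theta)
= 0.1 * 0.0349 + 0.8 * 0.9994
= 0.803


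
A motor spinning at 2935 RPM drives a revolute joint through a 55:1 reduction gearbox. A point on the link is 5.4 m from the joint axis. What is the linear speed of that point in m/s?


omega_motor = 2935 * 2*pi/60 = 307.3525 rad/s
omega_joint = omega_motor / 55 = 5.5882 rad/s
v = omega_joint * r = 5.5882 * 5.4
= 30.1764 m/s


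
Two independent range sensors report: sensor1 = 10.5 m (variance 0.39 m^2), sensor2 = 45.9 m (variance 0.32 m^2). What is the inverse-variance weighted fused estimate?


w1 = (1/var1) / (1/var1 + 1/var2)
   = 2.5641 / (2.5641 + 3.125) = 0.4507
w2 = 1 - w1 = 0.5493
fused = w1*s1 + w2*s2 = 4.7324 + 25.2127
= 29.9451 m


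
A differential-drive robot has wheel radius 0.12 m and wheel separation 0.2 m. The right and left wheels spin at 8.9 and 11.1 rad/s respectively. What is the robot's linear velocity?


vR = r*wR = 0.12*8.9 = 1.068 m/s
vL = r*wL = 0.12*11.1 = 1.332 m/s
v = (vR+vL)/2 = 1.2 m/s
omega = (vR-vL)/L = -1.32 rad/s
linear velocity = 1.2 m/s


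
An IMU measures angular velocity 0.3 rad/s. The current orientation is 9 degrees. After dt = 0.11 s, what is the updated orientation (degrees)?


delta_theta = w * dt = 0.3 * 0.11 = 0.033 rad
= 1.8908 deg
theta_new = 9 + 1.8908 = 10.8908 deg


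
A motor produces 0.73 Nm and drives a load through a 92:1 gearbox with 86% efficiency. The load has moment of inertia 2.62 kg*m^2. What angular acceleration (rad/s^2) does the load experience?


tau_out = tau_motor * N * eta
= 0.73 * 92 * 0.86 = 57.7576 Nm
alpha = tau_out / I = 57.7576 / 2.62
= 22.0449 rad/s^2


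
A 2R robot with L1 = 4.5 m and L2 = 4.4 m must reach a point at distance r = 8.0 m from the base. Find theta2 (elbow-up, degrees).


cos(theta2) = (r^2 - L1^2 - L2^2) / (2*L1*L2)
cos(theta2) = (64.0 - 20.25 - 19.36) / 39.6
cos(theta2) = 0.615909
theta2 = 51.982 degrees


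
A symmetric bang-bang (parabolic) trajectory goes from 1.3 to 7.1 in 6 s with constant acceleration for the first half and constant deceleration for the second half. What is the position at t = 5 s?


Symmetric rest-to-rest: each phase covers (pf-p0)/2 in time T/2. 0.5*a*(T/2)^2 = (pf-p0)/2 => a = 4*(pf-p0)/T^2
a = 4*(7.1-1.3)/6^2 = 0.6444
t = 5 is in the deceleration phase (t > T/2).
p = pf - 0.5*a*(T-t)^2 = 7.1 - 0.5*0.6444*1^2
= 6.7778


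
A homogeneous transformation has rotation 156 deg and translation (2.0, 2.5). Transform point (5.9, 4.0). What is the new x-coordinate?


x' = cos(theta)*px - sin(theta)*py + tx
= -0.9135*5.9 - 0.4067*4.0 + 2.0
= -5.0169


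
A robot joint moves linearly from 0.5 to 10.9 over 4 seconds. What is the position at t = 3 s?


s = t/T = 3/4 = 0.75
p(t) = p0 + (pf-p0)*s
= 0.5 + (10.9 - 0.5) * 0.75
= 8.3


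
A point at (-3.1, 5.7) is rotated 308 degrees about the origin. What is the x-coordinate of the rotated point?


x' = x*cos(theta) - y*sin(theta)
cos(308 deg) = 0.6157, sin(308 deg) = -0.788
x' = -3.1 * 0.6157 - 5.7 * -0.788
= -1.9086 - -4.4917
= 2.5831


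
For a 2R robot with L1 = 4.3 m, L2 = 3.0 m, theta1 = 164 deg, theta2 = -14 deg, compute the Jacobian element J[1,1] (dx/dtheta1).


J[1,1] = -L1*sin(t1) - L2*sin(t1+t2)
= -4.3*sin(164) - 3.0*sin(150)
= -2.6852


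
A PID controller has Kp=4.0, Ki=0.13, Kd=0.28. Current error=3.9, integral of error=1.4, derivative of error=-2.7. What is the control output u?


u = Kp*e + Ki*int(e) + Kd*de/dt
= 4.0*3.9 + 0.13*1.4 + 0.28*(-2.7)
= 15.6 + 0.182 + -0.756
= 15.026


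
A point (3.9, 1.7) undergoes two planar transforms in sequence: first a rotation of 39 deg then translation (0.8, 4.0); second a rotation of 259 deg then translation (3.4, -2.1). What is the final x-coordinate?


After transform 1:
x1 = cos(39)*3.9 - sin(39)*1.7 + 0.8 = 2.761
y1 = sin(39)*3.9 + cos(39)*1.7 + 4.0 = 7.7755
After transform 2:
x2 = cos(259)*2.761 - sin(259)*7.7755 + 3.4
= 10.5058


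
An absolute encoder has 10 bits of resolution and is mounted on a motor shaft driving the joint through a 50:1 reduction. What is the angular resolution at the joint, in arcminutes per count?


counts = 2^10 = 1024
effective counts at joint = 1024 * 50 = 51200
resolution = 360*60 / 51200
= 0.4219 arcmin/count


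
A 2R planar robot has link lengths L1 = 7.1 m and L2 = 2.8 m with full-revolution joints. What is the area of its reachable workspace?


r_max = L1 + L2 = 9.9 m
r_min = |L1 - L2| = 4.3 m
Area = pi*(r_max^2 - r_min^2)
= pi*(98.01 - 18.49)
= pi * 79.52
= 249.8194 m^2


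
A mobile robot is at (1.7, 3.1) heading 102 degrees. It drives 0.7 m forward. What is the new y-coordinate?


y_new = y0 + d*sin(theta)
= 3.1 + 0.7*sin(102)
= 3.1 + 0.6847
= 3.7847


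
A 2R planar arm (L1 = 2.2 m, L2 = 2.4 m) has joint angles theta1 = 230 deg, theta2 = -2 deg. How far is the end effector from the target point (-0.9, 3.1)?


End effector via forward kinematics:
x = L1*cos(t1) + L2*cos(t1+t2) = -3.02
y = L1*sin(t1) + L2*sin(t1+t2) = -3.4688
Distance to target:
d = sqrt((-0.9 - -3.02)^2 + (3.1 - -3.4688)^2)
= sqrt(4.4946 + 43.1497)
= 6.9025 m


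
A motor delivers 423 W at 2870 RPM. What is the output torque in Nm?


omega = 2870 * 2*pi/60 = 300.5457 rad/s
tau = P / omega = 423 / 300.5457
= 1.4074 Nm


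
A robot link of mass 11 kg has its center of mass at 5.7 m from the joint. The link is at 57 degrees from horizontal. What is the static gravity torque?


tau = m*g*L*cos(angle)
= 11 * 9.81 * 5.7 * cos(57 deg)
= 11 * 9.81 * 5.7 * 0.5446
= 335.0004 Nm


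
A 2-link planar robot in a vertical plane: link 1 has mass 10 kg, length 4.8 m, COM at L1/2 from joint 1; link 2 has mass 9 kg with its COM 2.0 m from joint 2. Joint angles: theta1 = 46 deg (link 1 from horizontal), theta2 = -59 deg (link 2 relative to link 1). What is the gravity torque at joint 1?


Horizontal distance from joint 1 to link-1 COM:
  x_c1 = (L1/2)*cos(t1) = 2.4 * 0.6947 = 1.6672 m
Horizontal distance from joint 1 to link-2 COM:
  x_c2 = L1*cos(t1) + Lc2*cos(t1+t2)
       = 4.8*0.6947 + 2.0*0.9744 = 5.2831 m
tau1 = m1*g*x_c1 + m2*g*x_c2
     = 10*9.81*1.6672 + 9*9.81*5.2831
     = 163.5504 + 466.4449
     = 629.9953 Nm


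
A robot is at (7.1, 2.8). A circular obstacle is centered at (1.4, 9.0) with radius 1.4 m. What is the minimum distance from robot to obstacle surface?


center_dist = sqrt((7.1-1.4)^2 + (2.8-9.0)^2)
= sqrt(32.49 + 38.44)
= 8.422
min_dist = center_dist - radius = 8.422 - 1.4 = 7.022 m


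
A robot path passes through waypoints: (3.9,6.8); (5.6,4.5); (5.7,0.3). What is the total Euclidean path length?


Segment lengths:
  seg1 = sqrt((1.7)^2 + (-2.3)^2) = 2.8601
  seg2 = sqrt((0.1)^2 + (-4.2)^2) = 4.2012
Total = 7.0613


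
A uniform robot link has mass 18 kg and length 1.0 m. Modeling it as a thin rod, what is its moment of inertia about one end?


I = (1/3) * m * L^2
= (1/3) * 18 * 1.0^2
= 0.333333 * 18 * 1.0
= 6.0 kg*m^2


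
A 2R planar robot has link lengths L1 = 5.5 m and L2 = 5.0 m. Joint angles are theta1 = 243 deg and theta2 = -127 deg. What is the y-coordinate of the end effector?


Convert angles to radians: theta1 = 4.2412, theta2 = -2.2166
y = L1*sin(theta1) + L2*sin(theta1+theta2)
y = -4.9005 + 4.494
y = -0.4066


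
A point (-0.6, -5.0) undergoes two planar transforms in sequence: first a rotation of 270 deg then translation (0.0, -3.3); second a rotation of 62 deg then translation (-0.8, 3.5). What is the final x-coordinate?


After transform 1:
x1 = cos(270)*-0.6 - sin(270)*-5.0 + 0.0 = -5.0
y1 = sin(270)*-0.6 + cos(270)*-5.0 + -3.3 = -2.7
After transform 2:
x2 = cos(62)*-5.0 - sin(62)*-2.7 + -0.8
= -0.7634


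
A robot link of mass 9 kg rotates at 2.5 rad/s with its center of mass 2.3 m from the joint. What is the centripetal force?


F = m * omega^2 * r
= 9 * 2.5^2 * 2.3
= 9 * 6.25 * 2.3
= 129.375 N


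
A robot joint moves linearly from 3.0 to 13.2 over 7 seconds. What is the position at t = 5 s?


s = t/T = 5/7 = 0.7143
p(t) = p0 + (pf-p0)*s
= 3.0 + (13.2 - 3.0) * 0.7143
= 10.2857


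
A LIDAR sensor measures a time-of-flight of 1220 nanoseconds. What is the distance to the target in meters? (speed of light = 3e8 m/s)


tof = 1220 ns = 1.22e-06 s
dist = c * tof / 2
= 3e8 * 1.22e-06 / 2
= 183.0 m


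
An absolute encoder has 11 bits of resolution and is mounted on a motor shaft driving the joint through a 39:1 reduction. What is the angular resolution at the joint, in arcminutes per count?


counts = 2^11 = 2048
effective counts at joint = 2048 * 39 = 79872
resolution = 360*60 / 79872
= 0.2704 arcmin/count


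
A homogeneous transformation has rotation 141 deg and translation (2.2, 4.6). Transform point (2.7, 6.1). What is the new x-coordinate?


x' = cos(theta)*px - sin(theta)*py + tx
= -0.7771*2.7 - 0.6293*6.1 + 2.2
= -3.7371


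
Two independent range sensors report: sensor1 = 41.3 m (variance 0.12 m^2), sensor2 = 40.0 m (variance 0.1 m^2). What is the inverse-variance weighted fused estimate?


w1 = (1/var1) / (1/var1 + 1/var2)
   = 8.3333 / (8.3333 + 10.0) = 0.4545
w2 = 1 - w1 = 0.5455
fused = w1*s1 + w2*s2 = 18.7727 + 21.8182
= 40.5909 m


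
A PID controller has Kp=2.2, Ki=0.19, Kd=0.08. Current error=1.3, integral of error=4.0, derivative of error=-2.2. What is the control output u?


u = Kp*e + Ki*int(e) + Kd*de/dt
= 2.2*1.3 + 0.19*4.0 + 0.08*(-2.2)
= 2.86 + 0.76 + -0.176
= 3.444


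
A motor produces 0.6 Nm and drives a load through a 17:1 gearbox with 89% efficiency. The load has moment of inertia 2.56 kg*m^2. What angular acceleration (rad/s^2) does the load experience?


tau_out = tau_motor * N * eta
= 0.6 * 17 * 0.89 = 9.078 Nm
alpha = tau_out / I = 9.078 / 2.56
= 3.5461 rad/s^2


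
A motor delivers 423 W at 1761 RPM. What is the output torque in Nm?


omega = 1761 * 2*pi/60 = 184.4115 rad/s
tau = P / omega = 423 / 184.4115
= 2.2938 Nm


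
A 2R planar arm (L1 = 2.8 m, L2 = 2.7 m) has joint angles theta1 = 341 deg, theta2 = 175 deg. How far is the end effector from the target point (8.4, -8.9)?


End effector via forward kinematics:
x = L1*cos(t1) + L2*cos(t1+t2) = 0.1809
y = L1*sin(t1) + L2*sin(t1+t2) = 0.1866
Distance to target:
d = sqrt((8.4 - 0.1809)^2 + (-8.9 - 0.1866)^2)
= sqrt(67.5539 + 82.5663)
= 12.2524 m


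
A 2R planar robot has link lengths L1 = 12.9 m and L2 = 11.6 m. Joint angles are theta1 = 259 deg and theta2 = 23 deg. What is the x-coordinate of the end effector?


Convert angles to radians: theta1 = 4.5204, theta2 = 0.4014
x = L1*cos(theta1) + L2*cos(theta1+theta2)
x = -2.4614 + 2.4118
x = -0.0497


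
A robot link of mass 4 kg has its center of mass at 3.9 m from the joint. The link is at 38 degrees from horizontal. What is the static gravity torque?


tau = m*g*L*cos(angle)
= 4 * 9.81 * 3.9 * cos(38 deg)
= 4 * 9.81 * 3.9 * 0.788
= 120.594 Nm


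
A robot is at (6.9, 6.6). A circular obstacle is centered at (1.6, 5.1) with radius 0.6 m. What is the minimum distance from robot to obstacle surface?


center_dist = sqrt((6.9-1.6)^2 + (6.6-5.1)^2)
= sqrt(28.09 + 2.25)
= 5.5082
min_dist = center_dist - radius = 5.5082 - 0.6 = 4.9082 m


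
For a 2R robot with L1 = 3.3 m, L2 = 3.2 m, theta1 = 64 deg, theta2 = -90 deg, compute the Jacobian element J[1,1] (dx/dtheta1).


J[1,1] = -L1*sin(t1) - L2*sin(t1+t2)
= -3.3*sin(64) - 3.2*sin(-26)
= -1.5632


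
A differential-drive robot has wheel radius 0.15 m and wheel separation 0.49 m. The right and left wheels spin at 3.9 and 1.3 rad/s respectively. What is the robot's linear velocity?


vR = r*wR = 0.15*3.9 = 0.585 m/s
vL = r*wL = 0.15*1.3 = 0.195 m/s
v = (vR+vL)/2 = 0.39 m/s
omega = (vR-vL)/L = 0.7959 rad/s
linear velocity = 0.39 m/s


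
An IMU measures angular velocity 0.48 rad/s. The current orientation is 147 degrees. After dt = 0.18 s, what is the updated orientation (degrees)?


delta_theta = w * dt = 0.48 * 0.18 = 0.0864 rad
= 4.9504 deg
theta_new = 147 + 4.9504 = 151.9504 deg


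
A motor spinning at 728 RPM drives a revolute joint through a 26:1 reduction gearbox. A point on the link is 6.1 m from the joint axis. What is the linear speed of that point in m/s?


omega_motor = 728 * 2*pi/60 = 76.236 rad/s
omega_joint = omega_motor / 26 = 2.9322 rad/s
v = omega_joint * r = 2.9322 * 6.1
= 17.8861 m/s


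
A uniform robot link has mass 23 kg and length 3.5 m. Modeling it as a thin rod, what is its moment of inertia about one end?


I = (1/3) * m * L^2
= (1/3) * 23 * 3.5^2
= 0.333333 * 23 * 12.25
= 93.9167 kg*m^2


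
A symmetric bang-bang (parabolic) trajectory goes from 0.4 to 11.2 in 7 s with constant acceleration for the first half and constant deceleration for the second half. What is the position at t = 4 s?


Symmetric rest-to-rest: each phase covers (pf-p0)/2 in time T/2. 0.5*a*(T/2)^2 = (pf-p0)/2 => a = 4*(pf-p0)/T^2
a = 4*(11.2-0.4)/7^2 = 0.8816
t = 4 is in the deceleration phase (t > T/2).
p = pf - 0.5*a*(T-t)^2 = 11.2 - 0.5*0.8816*3^2
= 7.2327


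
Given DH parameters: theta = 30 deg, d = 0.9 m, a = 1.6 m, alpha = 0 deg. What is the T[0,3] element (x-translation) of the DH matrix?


T[0,3] = a * cos(theta)
= 1.6 * cos(30 deg)
= 1.6 * 0.866
= 1.3856


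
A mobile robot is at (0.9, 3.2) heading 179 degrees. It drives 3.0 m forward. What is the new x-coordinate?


x_new = x0 + d*cos(theta)
= 0.9 + 3.0*cos(179)
= 0.9 + -2.9995
= -2.0995


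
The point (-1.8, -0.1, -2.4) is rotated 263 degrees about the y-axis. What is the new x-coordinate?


Rotation about y-axis: x' = x*cos(theta) + z*sin(theta)
= -1.8 * -0.1219 + -2.4 * -0.9925
= 2.6015


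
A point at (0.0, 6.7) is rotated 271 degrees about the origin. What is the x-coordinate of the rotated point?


x' = x*cos(theta) - y*sin(theta)
cos(271 deg) = 0.0175, sin(271 deg) = -0.9998
x' = 0.0 * 0.0175 - 6.7 * -0.9998
= 0.0 - -6.699
= 6.699


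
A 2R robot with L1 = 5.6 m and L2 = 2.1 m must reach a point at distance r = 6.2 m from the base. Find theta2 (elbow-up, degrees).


cos(theta2) = (r^2 - L1^2 - L2^2) / (2*L1*L2)
cos(theta2) = (38.44 - 31.36 - 4.41) / 23.52
cos(theta2) = 0.11352
theta2 = 83.4817 degrees


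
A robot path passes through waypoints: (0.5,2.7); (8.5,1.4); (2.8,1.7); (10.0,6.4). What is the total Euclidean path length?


Segment lengths:
  seg1 = sqrt((8.0)^2 + (-1.3)^2) = 8.1049
  seg2 = sqrt((-5.7)^2 + (0.3)^2) = 5.7079
  seg3 = sqrt((7.2)^2 + (4.7)^2) = 8.5983
Total = 22.4111


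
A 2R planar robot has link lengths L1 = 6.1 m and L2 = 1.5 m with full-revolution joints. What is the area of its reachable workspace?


r_max = L1 + L2 = 7.6 m
r_min = |L1 - L2| = 4.6 m
Area = pi*(r_max^2 - r_min^2)
= pi*(57.76 - 21.16)
= pi * 36.6
= 114.9823 m^2


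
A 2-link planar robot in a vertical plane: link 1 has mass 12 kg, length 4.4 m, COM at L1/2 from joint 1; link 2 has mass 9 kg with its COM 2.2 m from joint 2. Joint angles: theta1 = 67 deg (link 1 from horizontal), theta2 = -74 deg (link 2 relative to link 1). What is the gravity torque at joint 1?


Horizontal distance from joint 1 to link-1 COM:
  x_c1 = (L1/2)*cos(t1) = 2.2 * 0.3907 = 0.8596 m
Horizontal distance from joint 1 to link-2 COM:
  x_c2 = L1*cos(t1) + Lc2*cos(t1+t2)
       = 4.4*0.3907 + 2.2*0.9925 = 3.9028 m
tau1 = m1*g*x_c1 + m2*g*x_c2
     = 12*9.81*0.8596 + 9*9.81*3.9028
     = 101.1931 + 344.5798
     = 445.773 Nm


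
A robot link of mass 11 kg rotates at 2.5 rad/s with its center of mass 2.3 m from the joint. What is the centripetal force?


F = m * omega^2 * r
= 11 * 2.5^2 * 2.3
= 11 * 6.25 * 2.3
= 158.125 N


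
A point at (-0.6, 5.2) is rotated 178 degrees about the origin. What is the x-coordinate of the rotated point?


x' = x*cos(theta) - y*sin(theta)
cos(178 deg) = -0.9994, sin(178 deg) = 0.0349
x' = -0.6 * -0.9994 - 5.2 * 0.0349
= 0.5996 - 0.1815
= 0.4182


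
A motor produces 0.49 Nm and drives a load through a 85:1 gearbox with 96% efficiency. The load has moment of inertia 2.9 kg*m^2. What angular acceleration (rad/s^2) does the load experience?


tau_out = tau_motor * N * eta
= 0.49 * 85 * 0.96 = 39.984 Nm
alpha = tau_out / I = 39.984 / 2.9
= 13.7876 rad/s^2


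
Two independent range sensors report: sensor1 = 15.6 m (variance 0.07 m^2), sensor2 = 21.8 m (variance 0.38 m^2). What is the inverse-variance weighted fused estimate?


w1 = (1/var1) / (1/var1 + 1/var2)
   = 14.2857 / (14.2857 + 2.6316) = 0.8444
w2 = 1 - w1 = 0.1556
fused = w1*s1 + w2*s2 = 13.1733 + 3.3911
= 16.5644 m


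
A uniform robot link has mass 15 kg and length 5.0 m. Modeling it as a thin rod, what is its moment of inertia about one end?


I = (1/3) * m * L^2
= (1/3) * 15 * 5.0^2
= 0.333333 * 15 * 25.0
= 125.0 kg*m^2


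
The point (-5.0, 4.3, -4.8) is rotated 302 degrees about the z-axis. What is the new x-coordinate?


Rotation about z-axis: x' = x*cos(theta) - y*sin(theta)
= -5.0 * 0.5299 - 4.3 * -0.848
= 0.997


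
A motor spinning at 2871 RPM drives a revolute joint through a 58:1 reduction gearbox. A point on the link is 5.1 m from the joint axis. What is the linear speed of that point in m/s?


omega_motor = 2871 * 2*pi/60 = 300.6504 rad/s
omega_joint = omega_motor / 58 = 5.1836 rad/s
v = omega_joint * r = 5.1836 * 5.1
= 26.4365 m/s


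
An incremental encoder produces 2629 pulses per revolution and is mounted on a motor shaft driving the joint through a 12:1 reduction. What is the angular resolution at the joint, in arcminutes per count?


counts per rev = 2629
effective counts at joint = 2629 * 12 = 31548
resolution = 360*60 / 31548
= 0.6847 arcmin/count


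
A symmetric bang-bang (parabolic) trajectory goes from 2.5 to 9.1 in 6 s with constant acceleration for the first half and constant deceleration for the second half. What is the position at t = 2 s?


Symmetric rest-to-rest: each phase covers (pf-p0)/2 in time T/2. 0.5*a*(T/2)^2 = (pf-p0)/2 => a = 4*(pf-p0)/T^2
a = 4*(9.1-2.5)/6^2 = 0.7333
t = 2 is in the acceleration phase (t <= T/2).
p = p0 + 0.5*a*t^2 = 2.5 + 0.5*0.7333*2^2
= 3.9667


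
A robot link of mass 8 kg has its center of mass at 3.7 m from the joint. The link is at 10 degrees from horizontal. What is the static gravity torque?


tau = m*g*L*cos(angle)
= 8 * 9.81 * 3.7 * cos(10 deg)
= 8 * 9.81 * 3.7 * 0.9848
= 285.9645 Nm


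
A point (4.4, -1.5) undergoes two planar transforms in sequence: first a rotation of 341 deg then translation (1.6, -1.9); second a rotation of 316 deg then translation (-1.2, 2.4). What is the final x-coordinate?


After transform 1:
x1 = cos(341)*4.4 - sin(341)*-1.5 + 1.6 = 5.2719
y1 = sin(341)*4.4 + cos(341)*-1.5 + -1.9 = -4.7508
After transform 2:
x2 = cos(316)*5.2719 - sin(316)*-4.7508 + -1.2
= -0.7079


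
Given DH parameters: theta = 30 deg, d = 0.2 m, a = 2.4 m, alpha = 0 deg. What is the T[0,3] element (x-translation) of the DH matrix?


T[0,3] = a * cos(theta)
= 2.4 * cos(30 deg)
= 2.4 * 0.866
= 2.0785


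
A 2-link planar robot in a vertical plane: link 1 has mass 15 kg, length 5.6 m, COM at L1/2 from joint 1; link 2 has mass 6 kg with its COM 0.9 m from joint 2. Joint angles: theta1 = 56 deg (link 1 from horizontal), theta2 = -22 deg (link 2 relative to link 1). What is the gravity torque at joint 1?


Horizontal distance from joint 1 to link-1 COM:
  x_c1 = (L1/2)*cos(t1) = 2.8 * 0.5592 = 1.5657 m
Horizontal distance from joint 1 to link-2 COM:
  x_c2 = L1*cos(t1) + Lc2*cos(t1+t2)
       = 5.6*0.5592 + 0.9*0.829 = 3.8776 m
tau1 = m1*g*x_c1 + m2*g*x_c2
     = 15*9.81*1.5657 + 6*9.81*3.8776
     = 230.3987 + 228.2364
     = 458.635 Nm


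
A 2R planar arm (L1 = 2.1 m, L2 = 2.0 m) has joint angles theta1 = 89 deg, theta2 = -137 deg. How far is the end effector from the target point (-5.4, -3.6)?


End effector via forward kinematics:
x = L1*cos(t1) + L2*cos(t1+t2) = 1.3749
y = L1*sin(t1) + L2*sin(t1+t2) = 0.6134
Distance to target:
d = sqrt((-5.4 - 1.3749)^2 + (-3.6 - 0.6134)^2)
= sqrt(45.8994 + 17.7527)
= 7.9782 m


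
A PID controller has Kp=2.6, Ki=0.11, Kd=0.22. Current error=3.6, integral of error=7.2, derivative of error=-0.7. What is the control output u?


u = Kp*e + Ki*int(e) + Kd*de/dt
= 2.6*3.6 + 0.11*7.2 + 0.22*(-0.7)
= 9.36 + 0.792 + -0.154
= 9.998


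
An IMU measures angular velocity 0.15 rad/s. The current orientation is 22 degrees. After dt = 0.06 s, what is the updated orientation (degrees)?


delta_theta = w * dt = 0.15 * 0.06 = 0.009 rad
= 0.5157 deg
theta_new = 22 + 0.5157 = 22.5157 deg


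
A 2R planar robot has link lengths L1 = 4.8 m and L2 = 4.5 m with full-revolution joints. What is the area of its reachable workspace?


r_max = L1 + L2 = 9.3 m
r_min = |L1 - L2| = 0.3 m
Area = pi*(r_max^2 - r_min^2)
= pi*(86.49 - 0.09)
= pi * 86.4
= 271.4336 m^2


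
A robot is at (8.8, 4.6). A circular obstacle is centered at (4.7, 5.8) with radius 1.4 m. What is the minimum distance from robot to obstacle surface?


center_dist = sqrt((8.8-4.7)^2 + (4.6-5.8)^2)
= sqrt(16.81 + 1.44)
= 4.272
min_dist = center_dist - radius = 4.272 - 1.4 = 2.872 m


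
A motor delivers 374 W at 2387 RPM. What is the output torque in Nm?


omega = 2387 * 2*pi/60 = 249.9661 rad/s
tau = P / omega = 374 / 249.9661
= 1.4962 Nm


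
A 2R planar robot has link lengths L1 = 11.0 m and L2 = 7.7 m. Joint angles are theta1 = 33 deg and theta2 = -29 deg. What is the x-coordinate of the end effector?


Convert angles to radians: theta1 = 0.576, theta2 = -0.5061
x = L1*cos(theta1) + L2*cos(theta1+theta2)
x = 9.2254 + 7.6812
x = 16.9066


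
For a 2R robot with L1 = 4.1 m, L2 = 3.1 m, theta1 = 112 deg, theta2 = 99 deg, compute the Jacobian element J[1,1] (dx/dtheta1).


J[1,1] = -L1*sin(t1) - L2*sin(t1+t2)
= -4.1*sin(112) - 3.1*sin(211)
= -2.2048


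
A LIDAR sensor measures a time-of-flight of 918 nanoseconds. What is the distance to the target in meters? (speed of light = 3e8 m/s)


tof = 918 ns = 9.18e-07 s
dist = c * tof / 2
= 3e8 * 9.18e-07 / 2
= 137.7 m


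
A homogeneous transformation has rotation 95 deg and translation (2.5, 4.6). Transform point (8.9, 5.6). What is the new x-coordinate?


x' = cos(theta)*px - sin(theta)*py + tx
= -0.0872*8.9 - 0.9962*5.6 + 2.5
= -3.8544


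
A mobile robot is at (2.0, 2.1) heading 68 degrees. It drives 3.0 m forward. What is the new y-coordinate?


y_new = y0 + d*sin(theta)
= 2.1 + 3.0*sin(68)
= 2.1 + 2.7816
= 4.8816


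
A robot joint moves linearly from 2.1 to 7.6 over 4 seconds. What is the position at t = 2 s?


s = t/T = 2/4 = 0.5
p(t) = p0 + (pf-p0)*s
= 2.1 + (7.6 - 2.1) * 0.5
= 4.85


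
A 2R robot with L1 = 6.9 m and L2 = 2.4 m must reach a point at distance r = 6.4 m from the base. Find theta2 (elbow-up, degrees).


cos(theta2) = (r^2 - L1^2 - L2^2) / (2*L1*L2)
cos(theta2) = (40.96 - 47.61 - 5.76) / 33.12
cos(theta2) = -0.374698
theta2 = 112.0057 degrees


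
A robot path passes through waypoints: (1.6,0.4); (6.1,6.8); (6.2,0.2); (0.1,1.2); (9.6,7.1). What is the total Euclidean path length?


Segment lengths:
  seg1 = sqrt((4.5)^2 + (6.4)^2) = 7.8237
  seg2 = sqrt((0.1)^2 + (-6.6)^2) = 6.6008
  seg3 = sqrt((-6.1)^2 + (1.0)^2) = 6.1814
  seg4 = sqrt((9.5)^2 + (5.9)^2) = 11.183
Total = 31.7889


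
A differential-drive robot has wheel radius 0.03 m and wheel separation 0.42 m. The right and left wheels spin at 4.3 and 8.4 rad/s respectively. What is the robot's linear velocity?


vR = r*wR = 0.03*4.3 = 0.129 m/s
vL = r*wL = 0.03*8.4 = 0.252 m/s
v = (vR+vL)/2 = 0.1905 m/s
omega = (vR-vL)/L = -0.2929 rad/s
linear velocity = 0.1905 m/s


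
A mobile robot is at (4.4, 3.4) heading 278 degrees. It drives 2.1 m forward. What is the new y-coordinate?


y_new = y0 + d*sin(theta)
= 3.4 + 2.1*sin(278)
= 3.4 + -2.0796
= 1.3204


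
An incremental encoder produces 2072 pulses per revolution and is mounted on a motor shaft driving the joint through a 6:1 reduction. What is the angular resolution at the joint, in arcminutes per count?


counts per rev = 2072
effective counts at joint = 2072 * 6 = 12432
resolution = 360*60 / 12432
= 1.7375 arcmin/count


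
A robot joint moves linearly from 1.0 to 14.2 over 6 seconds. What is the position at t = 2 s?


s = t/T = 2/6 = 0.3333
p(t) = p0 + (pf-p0)*s
= 1.0 + (14.2 - 1.0) * 0.3333
= 5.4


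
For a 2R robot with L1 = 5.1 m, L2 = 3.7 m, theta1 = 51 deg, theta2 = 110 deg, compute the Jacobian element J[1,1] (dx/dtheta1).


J[1,1] = -L1*sin(t1) - L2*sin(t1+t2)
= -5.1*sin(51) - 3.7*sin(161)
= -5.168


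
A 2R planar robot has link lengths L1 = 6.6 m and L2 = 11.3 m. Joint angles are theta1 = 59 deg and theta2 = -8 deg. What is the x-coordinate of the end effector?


Convert angles to radians: theta1 = 1.0297, theta2 = -0.1396
x = L1*cos(theta1) + L2*cos(theta1+theta2)
x = 3.3993 + 7.1113
x = 10.5106


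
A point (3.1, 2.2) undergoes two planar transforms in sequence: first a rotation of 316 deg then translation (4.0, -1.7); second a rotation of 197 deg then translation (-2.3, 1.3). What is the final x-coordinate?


After transform 1:
x1 = cos(316)*3.1 - sin(316)*2.2 + 4.0 = 7.7582
y1 = sin(316)*3.1 + cos(316)*2.2 + -1.7 = -2.2709
After transform 2:
x2 = cos(197)*7.7582 - sin(197)*-2.2709 + -2.3
= -10.3832


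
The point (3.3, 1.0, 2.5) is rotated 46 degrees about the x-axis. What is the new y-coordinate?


Rotation about x-axis: y' = y*cos(theta) - z*sin(theta)
= 1.0 * 0.6947 - 2.5 * 0.7193
= -1.1037


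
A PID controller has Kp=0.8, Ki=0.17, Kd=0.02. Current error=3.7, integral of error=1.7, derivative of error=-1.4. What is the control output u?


u = Kp*e + Ki*int(e) + Kd*de/dt
= 0.8*3.7 + 0.17*1.7 + 0.02*(-1.4)
= 2.96 + 0.289 + -0.028
= 3.221


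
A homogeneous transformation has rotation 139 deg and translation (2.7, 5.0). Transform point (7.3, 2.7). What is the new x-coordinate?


x' = cos(theta)*px - sin(theta)*py + tx
= -0.7547*7.3 - 0.6561*2.7 + 2.7
= -4.5807


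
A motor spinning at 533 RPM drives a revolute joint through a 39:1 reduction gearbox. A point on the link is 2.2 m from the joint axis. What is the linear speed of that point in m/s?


omega_motor = 533 * 2*pi/60 = 55.8156 rad/s
omega_joint = omega_motor / 39 = 1.4312 rad/s
v = omega_joint * r = 1.4312 * 2.2
= 3.1486 m/s


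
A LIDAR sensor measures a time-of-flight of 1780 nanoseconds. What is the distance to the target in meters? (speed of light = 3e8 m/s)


tof = 1780 ns = 1.78e-06 s
dist = c * tof / 2
= 3e8 * 1.78e-06 / 2
= 267.0 m


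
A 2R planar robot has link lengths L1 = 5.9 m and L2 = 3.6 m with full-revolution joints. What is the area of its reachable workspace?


r_max = L1 + L2 = 9.5 m
r_min = |L1 - L2| = 2.3 m
Area = pi*(r_max^2 - r_min^2)
= pi*(90.25 - 5.29)
= pi * 84.96
= 266.9097 m^2
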